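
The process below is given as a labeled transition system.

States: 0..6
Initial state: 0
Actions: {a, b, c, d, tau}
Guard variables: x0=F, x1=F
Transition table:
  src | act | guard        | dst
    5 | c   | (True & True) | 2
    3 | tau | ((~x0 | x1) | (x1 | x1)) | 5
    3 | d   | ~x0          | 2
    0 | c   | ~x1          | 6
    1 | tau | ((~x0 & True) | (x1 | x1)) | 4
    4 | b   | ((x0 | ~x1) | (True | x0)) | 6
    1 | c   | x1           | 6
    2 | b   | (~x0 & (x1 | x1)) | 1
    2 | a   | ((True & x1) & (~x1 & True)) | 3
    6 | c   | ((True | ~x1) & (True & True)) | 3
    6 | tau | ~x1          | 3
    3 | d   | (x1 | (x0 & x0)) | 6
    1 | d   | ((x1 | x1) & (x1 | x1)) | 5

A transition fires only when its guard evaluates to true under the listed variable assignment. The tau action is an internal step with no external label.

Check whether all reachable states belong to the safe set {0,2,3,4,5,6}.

Answer: INVARIANT HOLDS

Analysis:
Inv-set: {0,2,3,4,5,6}
Reach set: {0,2,3,5,6}
  0: ok
  2: ok
  3: ok
  5: ok
  6: ok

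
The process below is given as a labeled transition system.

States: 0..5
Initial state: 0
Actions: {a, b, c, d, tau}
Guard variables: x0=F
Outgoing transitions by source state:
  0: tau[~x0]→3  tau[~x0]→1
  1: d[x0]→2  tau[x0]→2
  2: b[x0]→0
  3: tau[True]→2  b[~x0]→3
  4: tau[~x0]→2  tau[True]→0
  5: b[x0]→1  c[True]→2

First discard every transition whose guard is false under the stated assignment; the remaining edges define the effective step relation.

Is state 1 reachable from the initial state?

Answer: REACHABLE

Trace:
7 transition(s) survive guard evaluation.
Layer 0: {0}
Layer 1: {1,3}  total {0,1,3}
Layer 2: {2}  total {0,1,2,3}
R = {0,1,2,3}
witness 1: tau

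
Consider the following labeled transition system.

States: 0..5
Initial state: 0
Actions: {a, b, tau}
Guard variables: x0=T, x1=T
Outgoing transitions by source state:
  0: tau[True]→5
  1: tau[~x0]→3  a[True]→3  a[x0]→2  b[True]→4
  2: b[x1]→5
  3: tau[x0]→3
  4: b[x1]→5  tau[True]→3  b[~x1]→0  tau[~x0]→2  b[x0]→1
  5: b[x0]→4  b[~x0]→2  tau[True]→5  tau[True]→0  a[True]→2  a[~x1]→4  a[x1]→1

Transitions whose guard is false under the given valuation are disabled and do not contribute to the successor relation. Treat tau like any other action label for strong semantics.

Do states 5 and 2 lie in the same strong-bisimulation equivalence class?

Compute ~ classes (split until stable):
  P[0] = {{0,1,2,3,4,5}}
  P[1] = {{0,3},{1},{2},{4},{5}}
  P[2] = {{0},{1},{2},{3},{4},{5}}
6 equivalence class(es) (converged in 3)
[5]={5}  [2]={2}

Answer: NOT BISIMILAR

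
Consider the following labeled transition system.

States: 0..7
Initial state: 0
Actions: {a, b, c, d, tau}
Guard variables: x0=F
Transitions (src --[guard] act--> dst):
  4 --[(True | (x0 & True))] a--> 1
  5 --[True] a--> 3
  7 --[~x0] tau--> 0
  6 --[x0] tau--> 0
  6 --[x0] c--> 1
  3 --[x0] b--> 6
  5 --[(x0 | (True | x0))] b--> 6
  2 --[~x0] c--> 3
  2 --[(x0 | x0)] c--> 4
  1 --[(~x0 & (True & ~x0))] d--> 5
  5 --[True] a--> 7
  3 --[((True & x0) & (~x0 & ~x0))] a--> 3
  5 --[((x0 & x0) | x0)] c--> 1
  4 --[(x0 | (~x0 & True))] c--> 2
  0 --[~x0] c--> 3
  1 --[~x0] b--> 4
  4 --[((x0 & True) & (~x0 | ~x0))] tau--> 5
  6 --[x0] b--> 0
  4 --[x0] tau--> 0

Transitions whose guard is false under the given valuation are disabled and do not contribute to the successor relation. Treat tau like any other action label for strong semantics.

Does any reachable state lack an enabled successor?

Answer: DEADLOCK at state 3

Trace:
Reachable = {0,3}
  0: c→3  [deg 1]
  3: ∅  [no exit]
trace reaching 3: c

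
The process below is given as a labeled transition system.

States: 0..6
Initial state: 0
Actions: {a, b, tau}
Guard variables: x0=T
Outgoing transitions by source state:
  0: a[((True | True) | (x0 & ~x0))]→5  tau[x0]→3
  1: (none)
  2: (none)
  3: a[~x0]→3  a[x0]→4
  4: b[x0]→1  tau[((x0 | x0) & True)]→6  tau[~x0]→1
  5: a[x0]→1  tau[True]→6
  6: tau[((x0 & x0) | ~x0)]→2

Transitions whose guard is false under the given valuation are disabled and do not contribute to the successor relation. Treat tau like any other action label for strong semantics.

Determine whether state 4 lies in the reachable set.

Guard filter leaves 8 enabled edge(s).
Layer 0: {0}
Layer 1: {3,5}  total {0,3,5}
Layer 2: {1,4,6}  total {0,1,3,4,5,6}
Layer 3: {2}  total {0,1,2,3,4,5,6}
R = {0,1,2,3,4,5,6}
trace reaching 4: tau·a

Answer: REACHABLE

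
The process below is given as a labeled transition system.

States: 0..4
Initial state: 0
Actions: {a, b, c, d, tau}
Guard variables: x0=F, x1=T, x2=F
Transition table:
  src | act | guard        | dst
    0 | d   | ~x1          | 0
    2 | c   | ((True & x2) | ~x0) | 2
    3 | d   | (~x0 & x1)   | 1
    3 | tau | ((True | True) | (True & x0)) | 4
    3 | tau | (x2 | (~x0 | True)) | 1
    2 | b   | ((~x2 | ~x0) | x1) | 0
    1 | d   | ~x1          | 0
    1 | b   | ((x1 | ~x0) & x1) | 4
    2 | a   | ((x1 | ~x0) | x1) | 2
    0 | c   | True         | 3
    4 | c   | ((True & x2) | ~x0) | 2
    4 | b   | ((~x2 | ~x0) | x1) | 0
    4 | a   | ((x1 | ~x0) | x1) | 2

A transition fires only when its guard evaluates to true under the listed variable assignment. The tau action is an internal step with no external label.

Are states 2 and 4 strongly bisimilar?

Refine partition for ~:
  round 0: {{0,1,2,3,4}}
  round 1: {{0},{1},{2,4},{3}}
stable after 2 split(s): 4 block(s)
[2]={2,4}  [4]={2,4}

Answer: BISIMILAR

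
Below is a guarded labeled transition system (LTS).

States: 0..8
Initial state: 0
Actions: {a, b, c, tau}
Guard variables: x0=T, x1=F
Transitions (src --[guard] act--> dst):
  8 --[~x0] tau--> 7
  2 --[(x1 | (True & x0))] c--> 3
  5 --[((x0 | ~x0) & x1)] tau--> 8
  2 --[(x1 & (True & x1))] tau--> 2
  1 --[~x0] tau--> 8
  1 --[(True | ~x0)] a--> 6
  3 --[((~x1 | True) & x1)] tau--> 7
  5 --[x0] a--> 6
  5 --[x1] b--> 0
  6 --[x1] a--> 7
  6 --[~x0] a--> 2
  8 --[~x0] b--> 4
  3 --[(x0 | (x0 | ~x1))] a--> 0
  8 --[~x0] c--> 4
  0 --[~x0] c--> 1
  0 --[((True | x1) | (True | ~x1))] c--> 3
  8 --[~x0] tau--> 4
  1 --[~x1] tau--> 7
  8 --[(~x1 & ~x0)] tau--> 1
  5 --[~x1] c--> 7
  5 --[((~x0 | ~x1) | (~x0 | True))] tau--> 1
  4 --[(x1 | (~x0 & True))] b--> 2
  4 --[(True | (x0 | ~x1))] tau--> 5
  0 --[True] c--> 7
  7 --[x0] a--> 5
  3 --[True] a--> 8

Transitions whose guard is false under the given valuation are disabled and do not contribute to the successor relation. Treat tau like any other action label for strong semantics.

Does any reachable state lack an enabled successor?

Answer: DEADLOCK at state 6

Trace:
Reach set: {0,1,3,5,6,7,8}
  0: c→3  c→7  [2 exit(s)]
  1: a→6  tau→7  [2 exit(s)]
  3: a→0  a→8  [2 exit(s)]
  5: a→6  c→7  tau→1  [3 exit(s)]
  6: ∅  [deadlock]
  7: a→5  [1 exit(s)]
  8: ∅  [deadlock]
witness 6: c·a·a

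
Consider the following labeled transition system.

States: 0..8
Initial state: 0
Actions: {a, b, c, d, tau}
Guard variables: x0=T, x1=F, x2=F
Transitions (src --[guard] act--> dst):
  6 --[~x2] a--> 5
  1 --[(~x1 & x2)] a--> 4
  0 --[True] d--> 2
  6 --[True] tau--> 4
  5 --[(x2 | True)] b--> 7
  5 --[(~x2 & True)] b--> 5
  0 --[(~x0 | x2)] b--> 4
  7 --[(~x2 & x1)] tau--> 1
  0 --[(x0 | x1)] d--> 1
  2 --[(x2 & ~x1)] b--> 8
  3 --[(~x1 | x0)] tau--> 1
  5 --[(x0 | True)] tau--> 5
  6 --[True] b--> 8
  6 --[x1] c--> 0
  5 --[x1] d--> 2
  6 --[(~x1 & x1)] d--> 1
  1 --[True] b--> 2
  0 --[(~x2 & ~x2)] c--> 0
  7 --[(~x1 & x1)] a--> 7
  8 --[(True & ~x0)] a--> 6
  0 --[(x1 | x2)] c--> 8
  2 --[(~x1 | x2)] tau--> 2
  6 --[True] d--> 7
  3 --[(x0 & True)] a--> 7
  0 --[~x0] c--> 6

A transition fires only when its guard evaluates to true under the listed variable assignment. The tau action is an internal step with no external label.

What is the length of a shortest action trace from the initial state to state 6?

BFS to 6:
  depth 0: {0}
  depth 1: {1,2}
6 never appears.

Answer: UNREACHABLE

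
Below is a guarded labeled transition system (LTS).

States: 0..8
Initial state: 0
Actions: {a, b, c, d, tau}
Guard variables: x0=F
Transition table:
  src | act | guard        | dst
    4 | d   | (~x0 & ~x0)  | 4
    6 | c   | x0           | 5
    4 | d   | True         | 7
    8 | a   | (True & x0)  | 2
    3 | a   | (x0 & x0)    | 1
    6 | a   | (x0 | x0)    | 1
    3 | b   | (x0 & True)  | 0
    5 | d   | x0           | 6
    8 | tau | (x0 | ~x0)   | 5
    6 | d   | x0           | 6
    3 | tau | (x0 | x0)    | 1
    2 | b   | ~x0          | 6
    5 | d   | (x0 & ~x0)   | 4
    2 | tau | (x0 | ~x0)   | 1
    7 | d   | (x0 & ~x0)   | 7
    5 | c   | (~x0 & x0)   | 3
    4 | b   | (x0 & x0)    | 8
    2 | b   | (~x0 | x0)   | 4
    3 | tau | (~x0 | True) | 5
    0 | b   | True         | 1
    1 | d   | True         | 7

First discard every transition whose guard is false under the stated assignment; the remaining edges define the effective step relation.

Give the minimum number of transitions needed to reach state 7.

Answer: 2

Analysis:
BFS to 7:
  Layer 0: {0}
  Layer 1: {1}
  Layer 2: {7}
depth(7)=2, e.g. b·d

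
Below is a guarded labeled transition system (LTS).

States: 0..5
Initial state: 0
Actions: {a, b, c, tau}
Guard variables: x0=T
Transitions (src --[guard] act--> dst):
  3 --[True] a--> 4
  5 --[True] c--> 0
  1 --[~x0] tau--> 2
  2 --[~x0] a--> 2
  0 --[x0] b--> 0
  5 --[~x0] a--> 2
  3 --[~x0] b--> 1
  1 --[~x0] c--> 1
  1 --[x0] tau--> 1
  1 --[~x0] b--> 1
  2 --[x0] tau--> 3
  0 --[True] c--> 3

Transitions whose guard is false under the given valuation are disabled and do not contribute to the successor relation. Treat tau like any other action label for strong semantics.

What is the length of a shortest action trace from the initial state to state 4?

BFS to 4:
  depth 0: {0}
  depth 1: {3}
  depth 2: {4}
first hit 4 at d=2 via c·a

Answer: 2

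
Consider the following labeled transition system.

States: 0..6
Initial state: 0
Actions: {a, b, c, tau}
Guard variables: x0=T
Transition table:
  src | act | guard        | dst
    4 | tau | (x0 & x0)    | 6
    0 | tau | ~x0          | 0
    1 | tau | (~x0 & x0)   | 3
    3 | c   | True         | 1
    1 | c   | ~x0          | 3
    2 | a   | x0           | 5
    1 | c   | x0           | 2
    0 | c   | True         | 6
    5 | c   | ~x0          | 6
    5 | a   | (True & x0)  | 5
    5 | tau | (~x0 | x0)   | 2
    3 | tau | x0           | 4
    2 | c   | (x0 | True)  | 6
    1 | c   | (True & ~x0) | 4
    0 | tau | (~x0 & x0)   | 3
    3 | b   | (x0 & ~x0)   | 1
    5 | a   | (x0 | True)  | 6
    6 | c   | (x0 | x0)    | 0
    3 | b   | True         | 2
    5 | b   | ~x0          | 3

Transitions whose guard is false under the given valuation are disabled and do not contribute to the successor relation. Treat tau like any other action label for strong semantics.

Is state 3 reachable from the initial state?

12 transition(s) survive guard evaluation.
Layer 0: {0}
Layer 1: {6}  cumulative {0,6}
Reach set: {0,6}

Answer: UNREACHABLE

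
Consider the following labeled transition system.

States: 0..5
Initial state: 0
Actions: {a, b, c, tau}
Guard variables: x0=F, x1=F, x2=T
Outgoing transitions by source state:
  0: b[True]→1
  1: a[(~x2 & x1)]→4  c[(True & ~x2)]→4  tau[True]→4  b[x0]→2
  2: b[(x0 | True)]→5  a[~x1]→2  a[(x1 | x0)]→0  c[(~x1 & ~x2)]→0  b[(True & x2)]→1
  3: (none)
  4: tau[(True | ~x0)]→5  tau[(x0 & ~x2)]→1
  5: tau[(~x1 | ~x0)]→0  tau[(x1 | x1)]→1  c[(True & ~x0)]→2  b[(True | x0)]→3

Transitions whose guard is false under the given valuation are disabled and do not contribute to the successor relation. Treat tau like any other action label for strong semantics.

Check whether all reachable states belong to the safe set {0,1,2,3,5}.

Answer: INVARIANT VIOLATED at state 4

Working:
Safe = {0,1,2,3,5}
Reachable = {0,1,2,3,4,5}
  0: ok
  1: ok
  2: ok
  3: ok
  4: outside
  5: ok
counterexample path to 4: b·tau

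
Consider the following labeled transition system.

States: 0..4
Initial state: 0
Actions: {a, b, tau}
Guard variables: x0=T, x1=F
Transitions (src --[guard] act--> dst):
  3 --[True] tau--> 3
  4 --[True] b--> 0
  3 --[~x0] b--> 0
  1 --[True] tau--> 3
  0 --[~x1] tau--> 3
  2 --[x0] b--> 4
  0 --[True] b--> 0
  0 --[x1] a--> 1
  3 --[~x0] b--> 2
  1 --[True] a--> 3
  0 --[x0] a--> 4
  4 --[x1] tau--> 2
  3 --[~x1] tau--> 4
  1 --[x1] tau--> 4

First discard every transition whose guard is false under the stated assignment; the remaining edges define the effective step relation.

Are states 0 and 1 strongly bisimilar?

Answer: NOT BISIMILAR

Working:
Refine partition for ~:
  P[0] = {{0,1,2,3,4}}
  P[1] = {{0},{1},{2,4},{3}}
  P[2] = {{0},{1},{2},{3},{4}}
stable after 3 split(s): 5 block(s)
0∈{0}, 1∈{1}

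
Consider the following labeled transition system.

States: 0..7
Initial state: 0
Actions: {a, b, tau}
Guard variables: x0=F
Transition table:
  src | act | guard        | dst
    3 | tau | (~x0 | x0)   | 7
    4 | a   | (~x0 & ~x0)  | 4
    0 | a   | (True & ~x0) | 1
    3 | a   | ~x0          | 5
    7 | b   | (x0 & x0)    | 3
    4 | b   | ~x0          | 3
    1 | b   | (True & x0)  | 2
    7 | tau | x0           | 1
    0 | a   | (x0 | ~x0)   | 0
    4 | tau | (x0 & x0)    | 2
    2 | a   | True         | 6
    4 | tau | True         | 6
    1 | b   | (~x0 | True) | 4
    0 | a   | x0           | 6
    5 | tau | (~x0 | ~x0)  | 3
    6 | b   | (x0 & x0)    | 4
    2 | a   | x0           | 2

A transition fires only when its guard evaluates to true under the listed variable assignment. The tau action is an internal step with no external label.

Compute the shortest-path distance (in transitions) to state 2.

BFS to 2:
  L0 = {0}
  L1 = {1}
  L2 = {4}
  L3 = {3,6}
  L4 = {5,7}
2 never appears.

Answer: UNREACHABLE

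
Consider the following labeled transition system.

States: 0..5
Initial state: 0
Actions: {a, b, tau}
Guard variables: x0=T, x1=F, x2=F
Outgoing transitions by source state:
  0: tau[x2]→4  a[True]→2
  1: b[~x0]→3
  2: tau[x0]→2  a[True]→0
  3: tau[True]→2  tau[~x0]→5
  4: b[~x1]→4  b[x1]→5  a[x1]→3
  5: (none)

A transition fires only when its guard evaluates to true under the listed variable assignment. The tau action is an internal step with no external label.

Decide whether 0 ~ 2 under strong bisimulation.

Answer: NOT BISIMILAR

Analysis:
Refine partition for ~:
  π0 = {{0,1,2,3,4,5}}
  π1 = {{0},{1,5},{2},{3},{4}}
Fixed point at round 2; 5 class(es).
class of 0: {0}; class of 2: {2}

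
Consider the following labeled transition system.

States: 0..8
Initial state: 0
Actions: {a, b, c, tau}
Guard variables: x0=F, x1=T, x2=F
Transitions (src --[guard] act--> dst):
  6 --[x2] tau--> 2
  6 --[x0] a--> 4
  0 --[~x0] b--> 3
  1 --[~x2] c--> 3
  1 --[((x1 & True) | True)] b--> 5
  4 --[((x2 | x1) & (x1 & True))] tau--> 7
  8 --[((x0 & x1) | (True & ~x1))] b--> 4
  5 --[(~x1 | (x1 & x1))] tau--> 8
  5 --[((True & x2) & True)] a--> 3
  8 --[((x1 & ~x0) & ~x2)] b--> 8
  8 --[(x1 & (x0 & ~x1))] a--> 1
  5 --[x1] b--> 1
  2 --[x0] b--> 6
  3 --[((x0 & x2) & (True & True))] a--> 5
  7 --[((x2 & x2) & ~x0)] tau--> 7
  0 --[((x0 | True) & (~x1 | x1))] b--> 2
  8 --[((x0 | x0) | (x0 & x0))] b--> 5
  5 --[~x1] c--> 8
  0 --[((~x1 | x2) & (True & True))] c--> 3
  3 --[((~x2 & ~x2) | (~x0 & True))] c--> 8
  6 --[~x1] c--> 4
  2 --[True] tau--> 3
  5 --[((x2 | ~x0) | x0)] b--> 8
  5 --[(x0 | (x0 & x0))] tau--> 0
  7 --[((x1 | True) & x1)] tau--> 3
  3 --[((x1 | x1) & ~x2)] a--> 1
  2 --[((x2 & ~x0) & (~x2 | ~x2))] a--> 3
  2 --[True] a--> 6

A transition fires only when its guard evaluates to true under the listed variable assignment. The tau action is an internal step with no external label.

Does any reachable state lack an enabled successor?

Reach set: {0,1,2,3,5,6,8}
  0: b→2  b→3  [2 exit(s)]
  1: b→5  c→3  [2 exit(s)]
  2: a→6  tau→3  [2 exit(s)]
  3: a→1  c→8  [2 exit(s)]
  5: b→1  b→8  tau→8  [3 exit(s)]
  6: ∅  [STUCK]
  8: b→8  [1 exit(s)]
Path to 6: b·a

Answer: DEADLOCK at state 6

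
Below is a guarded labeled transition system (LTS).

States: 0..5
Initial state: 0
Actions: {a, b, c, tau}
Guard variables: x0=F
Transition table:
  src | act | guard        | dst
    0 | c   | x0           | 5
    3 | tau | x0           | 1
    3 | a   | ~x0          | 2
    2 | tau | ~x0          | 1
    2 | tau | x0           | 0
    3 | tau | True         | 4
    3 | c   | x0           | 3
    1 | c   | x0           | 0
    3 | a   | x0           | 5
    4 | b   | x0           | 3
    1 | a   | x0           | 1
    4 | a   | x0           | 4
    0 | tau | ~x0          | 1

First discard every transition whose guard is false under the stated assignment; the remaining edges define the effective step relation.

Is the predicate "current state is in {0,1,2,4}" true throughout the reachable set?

Answer: INVARIANT HOLDS

Working:
Safe = {0,1,2,4}
Reach set: {0,1}
  0: ok
  1: ok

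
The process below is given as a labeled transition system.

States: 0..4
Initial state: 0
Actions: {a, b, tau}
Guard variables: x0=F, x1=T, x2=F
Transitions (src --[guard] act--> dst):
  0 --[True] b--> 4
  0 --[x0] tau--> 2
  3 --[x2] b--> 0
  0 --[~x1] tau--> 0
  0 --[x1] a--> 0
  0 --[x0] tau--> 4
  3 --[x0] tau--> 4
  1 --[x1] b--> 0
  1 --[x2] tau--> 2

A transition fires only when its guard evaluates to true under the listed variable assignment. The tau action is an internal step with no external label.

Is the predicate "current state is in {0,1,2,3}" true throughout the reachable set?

Safe = {0,1,2,3}
Reach set: {0,4}
  0: ok
  4: VIOLATES
witness against invariant: b → 4

Answer: INVARIANT VIOLATED at state 4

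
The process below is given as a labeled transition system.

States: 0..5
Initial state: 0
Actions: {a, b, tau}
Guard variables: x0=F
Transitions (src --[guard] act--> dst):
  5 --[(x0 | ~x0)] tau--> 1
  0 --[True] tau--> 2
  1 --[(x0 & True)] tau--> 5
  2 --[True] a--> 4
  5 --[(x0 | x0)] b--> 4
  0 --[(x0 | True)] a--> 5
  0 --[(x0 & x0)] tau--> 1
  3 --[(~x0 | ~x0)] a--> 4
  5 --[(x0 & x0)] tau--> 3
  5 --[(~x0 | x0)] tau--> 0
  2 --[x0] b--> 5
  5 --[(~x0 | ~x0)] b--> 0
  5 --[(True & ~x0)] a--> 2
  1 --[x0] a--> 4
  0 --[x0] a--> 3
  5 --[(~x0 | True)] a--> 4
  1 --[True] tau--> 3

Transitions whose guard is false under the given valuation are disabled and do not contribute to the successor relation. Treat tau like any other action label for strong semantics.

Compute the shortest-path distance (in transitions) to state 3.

Layered search for 3:
  depth 0: {0}
  depth 1: {2,5}
  depth 2: {1,4}
  depth 3: {3}
3 enters at depth 3; path a·tau·tau

Answer: 3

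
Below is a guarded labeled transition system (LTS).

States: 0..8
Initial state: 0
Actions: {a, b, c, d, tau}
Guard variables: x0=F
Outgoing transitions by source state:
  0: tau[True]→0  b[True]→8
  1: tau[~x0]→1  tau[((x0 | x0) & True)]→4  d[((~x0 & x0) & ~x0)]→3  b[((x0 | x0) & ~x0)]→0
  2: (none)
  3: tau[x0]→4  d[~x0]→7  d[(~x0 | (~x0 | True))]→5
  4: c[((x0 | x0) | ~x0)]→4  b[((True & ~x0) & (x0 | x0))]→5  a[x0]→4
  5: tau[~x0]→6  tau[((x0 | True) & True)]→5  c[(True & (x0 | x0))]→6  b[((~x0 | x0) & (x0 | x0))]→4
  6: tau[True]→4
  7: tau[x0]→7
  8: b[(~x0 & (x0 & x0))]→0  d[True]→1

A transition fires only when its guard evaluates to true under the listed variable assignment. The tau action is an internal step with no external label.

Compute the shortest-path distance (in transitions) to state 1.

Answer: 2

Analysis:
Breadth-first toward 1:
  L0 = {0}
  L1 = {8}
  L2 = {1}
1 enters at depth 2; path b·d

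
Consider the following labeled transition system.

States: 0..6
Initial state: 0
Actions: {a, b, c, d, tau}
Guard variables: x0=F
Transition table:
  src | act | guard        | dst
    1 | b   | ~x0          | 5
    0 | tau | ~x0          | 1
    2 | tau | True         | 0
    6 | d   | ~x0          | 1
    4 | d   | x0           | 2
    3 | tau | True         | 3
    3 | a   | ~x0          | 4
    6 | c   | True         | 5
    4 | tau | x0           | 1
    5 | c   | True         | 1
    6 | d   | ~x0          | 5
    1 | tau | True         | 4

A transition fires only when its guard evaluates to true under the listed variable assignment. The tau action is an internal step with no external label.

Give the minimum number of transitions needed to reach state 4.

BFS to 4:
  L0 = {0}
  L1 = {1}
  L2 = {4,5}
depth(4)=2, e.g. tau·tau

Answer: 2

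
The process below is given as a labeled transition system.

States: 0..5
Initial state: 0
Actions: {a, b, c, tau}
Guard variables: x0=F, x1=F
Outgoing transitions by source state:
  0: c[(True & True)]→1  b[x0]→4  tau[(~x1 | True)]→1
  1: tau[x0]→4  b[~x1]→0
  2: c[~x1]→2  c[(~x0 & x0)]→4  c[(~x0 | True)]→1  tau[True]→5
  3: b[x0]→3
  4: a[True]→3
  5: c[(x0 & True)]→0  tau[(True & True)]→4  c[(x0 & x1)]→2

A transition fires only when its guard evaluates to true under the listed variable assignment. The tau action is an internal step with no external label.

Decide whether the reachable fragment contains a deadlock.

Reach set: {0,1}
  0: c→1  tau→1  [deg 2]
  1: b→0  [deg 1]

Answer: DEADLOCK-FREE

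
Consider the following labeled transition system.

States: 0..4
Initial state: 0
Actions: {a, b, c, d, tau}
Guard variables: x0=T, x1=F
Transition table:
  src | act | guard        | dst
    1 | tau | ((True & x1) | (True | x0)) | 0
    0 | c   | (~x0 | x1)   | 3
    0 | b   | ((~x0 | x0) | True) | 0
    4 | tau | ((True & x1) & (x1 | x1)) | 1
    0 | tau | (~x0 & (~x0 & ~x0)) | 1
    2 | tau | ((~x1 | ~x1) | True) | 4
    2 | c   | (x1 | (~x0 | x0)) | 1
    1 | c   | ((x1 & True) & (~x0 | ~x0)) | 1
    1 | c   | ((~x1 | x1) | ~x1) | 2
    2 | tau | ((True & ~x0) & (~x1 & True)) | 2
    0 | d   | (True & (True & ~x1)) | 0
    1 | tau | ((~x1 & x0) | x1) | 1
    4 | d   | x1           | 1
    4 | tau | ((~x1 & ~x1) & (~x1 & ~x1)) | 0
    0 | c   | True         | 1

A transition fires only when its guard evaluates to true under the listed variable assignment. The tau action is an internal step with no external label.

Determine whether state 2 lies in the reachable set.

After dropping false guards: 9 live edges.
L0 = {0}
L1 = {1}  cumulative {0,1}
L2 = {2}  cumulative {0,1,2}
L3 = {4}  cumulative {0,1,2,4}
R = {0,1,2,4}
witness 2: c·c

Answer: REACHABLE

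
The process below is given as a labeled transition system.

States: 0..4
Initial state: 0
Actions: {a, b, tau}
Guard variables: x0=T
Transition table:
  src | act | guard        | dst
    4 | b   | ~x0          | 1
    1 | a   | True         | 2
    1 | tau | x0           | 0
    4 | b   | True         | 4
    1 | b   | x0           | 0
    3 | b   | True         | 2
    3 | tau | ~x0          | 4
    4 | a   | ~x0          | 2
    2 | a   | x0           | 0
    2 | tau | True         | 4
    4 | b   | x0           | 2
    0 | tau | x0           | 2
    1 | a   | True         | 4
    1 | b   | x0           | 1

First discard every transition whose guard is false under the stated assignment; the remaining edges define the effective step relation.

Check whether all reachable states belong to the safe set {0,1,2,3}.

Inv-set: {0,1,2,3}
R = {0,2,4}
  0: ok
  2: ok
  4: ✗ unsafe
witness against invariant: tau·tau → 4

Answer: INVARIANT VIOLATED at state 4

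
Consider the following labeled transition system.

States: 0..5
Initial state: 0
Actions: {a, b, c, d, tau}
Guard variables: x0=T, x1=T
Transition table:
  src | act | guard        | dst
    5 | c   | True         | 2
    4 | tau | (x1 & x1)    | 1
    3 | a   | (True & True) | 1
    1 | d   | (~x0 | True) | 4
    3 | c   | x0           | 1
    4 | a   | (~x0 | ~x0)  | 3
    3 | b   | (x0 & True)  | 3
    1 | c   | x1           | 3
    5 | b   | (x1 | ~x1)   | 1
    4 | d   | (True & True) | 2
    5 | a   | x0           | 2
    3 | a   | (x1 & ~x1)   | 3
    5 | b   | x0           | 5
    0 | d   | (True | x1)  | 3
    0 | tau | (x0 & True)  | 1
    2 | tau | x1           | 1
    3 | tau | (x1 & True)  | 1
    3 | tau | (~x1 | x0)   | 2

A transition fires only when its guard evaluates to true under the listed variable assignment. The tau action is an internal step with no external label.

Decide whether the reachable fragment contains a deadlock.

R = {0,1,2,3,4}
  0: d→3  tau→1  [2 exit(s)]
  1: c→3  d→4  [2 exit(s)]
  2: tau→1  [1 exit(s)]
  3: a→1  b→3  c→1  tau→1  tau→2  [5 exit(s)]
  4: d→2  tau→1  [2 exit(s)]

Answer: DEADLOCK-FREE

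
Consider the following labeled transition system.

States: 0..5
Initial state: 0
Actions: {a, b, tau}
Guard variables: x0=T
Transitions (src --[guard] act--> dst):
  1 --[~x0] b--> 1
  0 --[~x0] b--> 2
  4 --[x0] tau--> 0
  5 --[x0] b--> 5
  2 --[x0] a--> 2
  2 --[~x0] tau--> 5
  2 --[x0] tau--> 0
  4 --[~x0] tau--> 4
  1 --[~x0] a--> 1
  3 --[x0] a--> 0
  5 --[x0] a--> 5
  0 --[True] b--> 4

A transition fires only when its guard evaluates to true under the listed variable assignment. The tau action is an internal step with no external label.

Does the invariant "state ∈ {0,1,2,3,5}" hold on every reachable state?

Safe = {0,1,2,3,5}
Reachable = {0,4}
  0: ok
  4: VIOLATES
reach 4 via b — violates

Answer: INVARIANT VIOLATED at state 4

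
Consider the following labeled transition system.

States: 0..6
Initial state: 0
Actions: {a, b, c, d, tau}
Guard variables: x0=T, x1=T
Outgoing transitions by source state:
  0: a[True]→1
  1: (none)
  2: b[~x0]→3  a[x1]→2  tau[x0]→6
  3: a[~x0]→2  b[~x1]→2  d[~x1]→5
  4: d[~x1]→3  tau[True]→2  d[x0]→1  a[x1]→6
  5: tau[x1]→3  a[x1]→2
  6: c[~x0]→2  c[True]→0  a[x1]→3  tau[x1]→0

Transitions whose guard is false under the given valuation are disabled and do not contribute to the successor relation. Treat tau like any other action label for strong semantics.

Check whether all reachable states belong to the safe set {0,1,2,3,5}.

Answer: INVARIANT HOLDS

Trace:
Inv-set: {0,1,2,3,5}
Reachable = {0,1}
  0: ✓
  1: ✓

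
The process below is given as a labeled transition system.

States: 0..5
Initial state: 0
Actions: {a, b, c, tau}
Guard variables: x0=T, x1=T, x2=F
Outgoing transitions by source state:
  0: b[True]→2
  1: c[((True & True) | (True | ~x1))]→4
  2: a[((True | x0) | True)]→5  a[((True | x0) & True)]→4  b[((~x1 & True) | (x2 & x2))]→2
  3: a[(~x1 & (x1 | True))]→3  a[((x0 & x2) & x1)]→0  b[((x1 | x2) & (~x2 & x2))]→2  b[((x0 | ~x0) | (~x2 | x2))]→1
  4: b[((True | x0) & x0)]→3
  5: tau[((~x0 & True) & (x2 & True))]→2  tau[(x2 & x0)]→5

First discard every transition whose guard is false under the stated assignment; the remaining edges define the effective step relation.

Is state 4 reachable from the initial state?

6 transition(s) survive guard evaluation.
Layer 0: {0}
Layer 1: {2}  cumulative {0,2}
Layer 2: {4,5}  cumulative {0,2,4,5}
Layer 3: {3}  cumulative {0,2,3,4,5}
Layer 4: {1}  cumulative {0,1,2,3,4,5}
R = {0,1,2,3,4,5}
witness 4: b·a

Answer: REACHABLE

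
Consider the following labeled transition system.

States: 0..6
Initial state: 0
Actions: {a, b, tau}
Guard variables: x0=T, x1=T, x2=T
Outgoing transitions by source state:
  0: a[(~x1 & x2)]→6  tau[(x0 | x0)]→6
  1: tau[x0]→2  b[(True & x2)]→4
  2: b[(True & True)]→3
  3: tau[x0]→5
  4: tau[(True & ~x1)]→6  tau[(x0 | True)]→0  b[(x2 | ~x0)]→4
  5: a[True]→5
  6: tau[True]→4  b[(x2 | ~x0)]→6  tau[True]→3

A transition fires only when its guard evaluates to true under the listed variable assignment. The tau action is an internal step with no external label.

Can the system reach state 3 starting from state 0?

Answer: REACHABLE

Trace:
After dropping false guards: 11 live edges.
L0 = {0}
L1 = {6}  cumulative {0,6}
L2 = {3,4}  cumulative {0,3,4,6}
L3 = {5}  cumulative {0,3,4,5,6}
Reach set: {0,3,4,5,6}
Path to 3: tau·tau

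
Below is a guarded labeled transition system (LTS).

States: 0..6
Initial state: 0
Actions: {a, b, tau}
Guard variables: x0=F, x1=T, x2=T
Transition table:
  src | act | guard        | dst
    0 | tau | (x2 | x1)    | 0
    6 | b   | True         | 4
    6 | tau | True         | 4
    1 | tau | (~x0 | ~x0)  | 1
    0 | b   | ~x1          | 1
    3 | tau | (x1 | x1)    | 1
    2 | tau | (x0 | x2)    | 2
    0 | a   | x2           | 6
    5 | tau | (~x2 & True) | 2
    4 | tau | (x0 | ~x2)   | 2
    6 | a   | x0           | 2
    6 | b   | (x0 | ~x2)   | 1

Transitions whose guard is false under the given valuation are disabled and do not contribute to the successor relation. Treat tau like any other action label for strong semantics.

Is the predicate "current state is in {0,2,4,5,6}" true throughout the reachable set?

Inv-set: {0,2,4,5,6}
R = {0,4,6}
  0: ok
  4: ok
  6: ok

Answer: INVARIANT HOLDS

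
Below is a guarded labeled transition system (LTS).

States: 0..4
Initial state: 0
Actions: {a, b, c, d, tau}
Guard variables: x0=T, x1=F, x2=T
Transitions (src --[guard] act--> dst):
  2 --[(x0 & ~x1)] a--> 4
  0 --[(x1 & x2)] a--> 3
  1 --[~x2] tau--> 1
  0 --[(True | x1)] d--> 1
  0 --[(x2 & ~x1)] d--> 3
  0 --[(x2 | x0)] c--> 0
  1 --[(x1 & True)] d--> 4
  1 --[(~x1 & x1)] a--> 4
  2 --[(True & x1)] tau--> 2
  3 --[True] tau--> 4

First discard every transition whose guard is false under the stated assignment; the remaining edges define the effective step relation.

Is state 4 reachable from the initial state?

Answer: REACHABLE

Trace:
Guard filter leaves 5 enabled edge(s).
L0 = {0}
L1 = {1,3}  cumulative {0,1,3}
L2 = {4}  cumulative {0,1,3,4}
R = {0,1,3,4}
Path to 4: d·tau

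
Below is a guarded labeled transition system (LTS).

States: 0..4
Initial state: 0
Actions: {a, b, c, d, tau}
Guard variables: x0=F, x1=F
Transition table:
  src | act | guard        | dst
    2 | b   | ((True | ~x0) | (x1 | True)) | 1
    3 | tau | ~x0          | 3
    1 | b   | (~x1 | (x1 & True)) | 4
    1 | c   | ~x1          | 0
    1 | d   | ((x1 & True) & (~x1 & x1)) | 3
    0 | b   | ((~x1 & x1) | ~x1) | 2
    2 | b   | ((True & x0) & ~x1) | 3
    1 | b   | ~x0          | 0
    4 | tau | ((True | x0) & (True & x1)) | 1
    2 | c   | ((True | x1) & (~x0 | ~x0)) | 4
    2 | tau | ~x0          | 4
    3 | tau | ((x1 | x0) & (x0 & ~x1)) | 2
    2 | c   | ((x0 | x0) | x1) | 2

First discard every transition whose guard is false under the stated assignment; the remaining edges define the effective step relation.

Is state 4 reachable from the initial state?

Answer: REACHABLE

Analysis:
After dropping false guards: 8 live edges.
depth 0: {0}
depth 1: {2}  now seen {0,2}
depth 2: {1,4}  now seen {0,1,2,4}
Reach set: {0,1,2,4}
Path to 4: b·c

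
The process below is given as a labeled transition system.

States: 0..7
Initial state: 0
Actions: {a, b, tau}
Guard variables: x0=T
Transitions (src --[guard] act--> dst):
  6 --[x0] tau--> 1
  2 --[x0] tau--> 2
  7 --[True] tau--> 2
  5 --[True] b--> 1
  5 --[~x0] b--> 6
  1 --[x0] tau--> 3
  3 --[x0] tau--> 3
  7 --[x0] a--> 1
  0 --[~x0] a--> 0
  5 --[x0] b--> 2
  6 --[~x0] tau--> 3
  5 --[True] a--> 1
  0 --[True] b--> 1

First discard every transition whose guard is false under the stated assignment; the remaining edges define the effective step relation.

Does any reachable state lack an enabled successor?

Answer: DEADLOCK-FREE

Working:
Reach set: {0,1,3}
  0: b→1  [1 out]
  1: tau→3  [1 out]
  3: tau→3  [1 out]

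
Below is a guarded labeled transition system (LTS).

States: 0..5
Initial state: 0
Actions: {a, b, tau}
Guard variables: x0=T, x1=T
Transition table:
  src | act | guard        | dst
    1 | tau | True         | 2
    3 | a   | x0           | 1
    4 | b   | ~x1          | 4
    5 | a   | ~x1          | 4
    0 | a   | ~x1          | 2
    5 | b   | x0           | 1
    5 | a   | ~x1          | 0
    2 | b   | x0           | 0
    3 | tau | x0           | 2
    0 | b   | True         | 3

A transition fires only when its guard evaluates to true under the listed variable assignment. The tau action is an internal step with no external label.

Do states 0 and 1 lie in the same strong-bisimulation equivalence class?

Answer: NOT BISIMILAR

Working:
Bisimulation quotient by refinement:
  P[0] = {{0,1,2,3,4,5}}
  P[1] = {{0,2,5},{1},{3},{4}}
  P[2] = {{0},{1},{2},{3},{4},{5}}
Fixed point at round 3; 6 class(es).
[0]={0}  [1]={1}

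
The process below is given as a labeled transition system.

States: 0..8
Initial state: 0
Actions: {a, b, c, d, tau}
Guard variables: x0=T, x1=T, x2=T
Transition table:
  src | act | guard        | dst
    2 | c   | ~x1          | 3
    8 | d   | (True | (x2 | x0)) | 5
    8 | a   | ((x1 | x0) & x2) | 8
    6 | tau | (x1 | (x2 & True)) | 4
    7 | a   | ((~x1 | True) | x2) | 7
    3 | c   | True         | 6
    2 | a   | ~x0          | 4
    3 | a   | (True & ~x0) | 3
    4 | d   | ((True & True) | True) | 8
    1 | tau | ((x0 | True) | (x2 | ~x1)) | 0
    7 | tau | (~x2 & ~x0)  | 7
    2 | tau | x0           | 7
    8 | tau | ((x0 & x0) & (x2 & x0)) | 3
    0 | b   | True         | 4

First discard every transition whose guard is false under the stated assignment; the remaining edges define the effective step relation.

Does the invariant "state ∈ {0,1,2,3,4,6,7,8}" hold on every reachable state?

Answer: INVARIANT VIOLATED at state 5

Working:
Inv-set: {0,1,2,3,4,6,7,8}
R = {0,3,4,5,6,8}
  0: ✓
  3: ✓
  4: ✓
  5: VIOLATES
  6: ✓
  8: ✓
counterexample path to 5: b·d·d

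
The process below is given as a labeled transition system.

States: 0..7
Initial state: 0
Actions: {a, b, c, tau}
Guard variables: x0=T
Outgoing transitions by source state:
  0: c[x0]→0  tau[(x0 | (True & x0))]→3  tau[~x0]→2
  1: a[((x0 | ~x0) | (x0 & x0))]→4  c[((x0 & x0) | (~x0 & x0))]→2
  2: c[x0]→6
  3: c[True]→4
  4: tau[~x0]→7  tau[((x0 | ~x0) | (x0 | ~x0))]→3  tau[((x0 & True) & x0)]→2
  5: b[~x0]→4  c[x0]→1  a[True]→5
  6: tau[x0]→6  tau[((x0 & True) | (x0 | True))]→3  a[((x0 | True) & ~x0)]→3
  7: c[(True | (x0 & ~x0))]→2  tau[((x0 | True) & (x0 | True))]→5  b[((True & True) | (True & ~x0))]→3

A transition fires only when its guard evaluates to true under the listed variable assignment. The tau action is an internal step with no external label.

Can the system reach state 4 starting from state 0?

15 transition(s) survive guard evaluation.
Layer 0: {0}
Layer 1: {3}  total {0,3}
Layer 2: {4}  total {0,3,4}
Layer 3: {2}  total {0,2,3,4}
Layer 4: {6}  total {0,2,3,4,6}
R = {0,2,3,4,6}
witness 4: tau·c

Answer: REACHABLE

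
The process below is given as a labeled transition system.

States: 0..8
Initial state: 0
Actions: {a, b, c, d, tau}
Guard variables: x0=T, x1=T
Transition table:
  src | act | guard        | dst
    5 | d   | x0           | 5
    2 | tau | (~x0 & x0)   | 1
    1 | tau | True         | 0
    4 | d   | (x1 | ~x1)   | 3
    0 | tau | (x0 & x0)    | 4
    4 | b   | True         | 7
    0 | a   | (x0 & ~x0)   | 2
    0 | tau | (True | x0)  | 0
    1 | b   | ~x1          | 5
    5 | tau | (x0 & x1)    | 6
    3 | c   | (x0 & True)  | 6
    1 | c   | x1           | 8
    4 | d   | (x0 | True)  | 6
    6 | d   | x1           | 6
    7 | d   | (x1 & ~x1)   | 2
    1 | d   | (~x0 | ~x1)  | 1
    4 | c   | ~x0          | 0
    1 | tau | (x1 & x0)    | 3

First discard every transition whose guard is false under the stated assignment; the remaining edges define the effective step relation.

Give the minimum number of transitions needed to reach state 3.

BFS to 3:
  L0 = {0}
  L1 = {4}
  L2 = {3,6,7}
depth(3)=2, e.g. tau·d

Answer: 2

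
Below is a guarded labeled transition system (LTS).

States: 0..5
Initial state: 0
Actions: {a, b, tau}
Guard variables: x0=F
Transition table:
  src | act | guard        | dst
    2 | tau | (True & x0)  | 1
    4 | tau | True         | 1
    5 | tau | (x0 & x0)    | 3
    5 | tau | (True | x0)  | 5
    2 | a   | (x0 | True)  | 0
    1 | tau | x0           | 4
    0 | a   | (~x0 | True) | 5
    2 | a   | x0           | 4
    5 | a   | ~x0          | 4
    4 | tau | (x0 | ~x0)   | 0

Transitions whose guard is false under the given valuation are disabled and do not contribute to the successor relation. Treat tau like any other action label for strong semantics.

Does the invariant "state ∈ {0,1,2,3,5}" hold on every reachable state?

Allowed set {0,1,2,3,5}
Reachable = {0,1,4,5}
  0: ok
  1: ok
  4: outside
  5: ok
reach 4 via a·a — violates

Answer: INVARIANT VIOLATED at state 4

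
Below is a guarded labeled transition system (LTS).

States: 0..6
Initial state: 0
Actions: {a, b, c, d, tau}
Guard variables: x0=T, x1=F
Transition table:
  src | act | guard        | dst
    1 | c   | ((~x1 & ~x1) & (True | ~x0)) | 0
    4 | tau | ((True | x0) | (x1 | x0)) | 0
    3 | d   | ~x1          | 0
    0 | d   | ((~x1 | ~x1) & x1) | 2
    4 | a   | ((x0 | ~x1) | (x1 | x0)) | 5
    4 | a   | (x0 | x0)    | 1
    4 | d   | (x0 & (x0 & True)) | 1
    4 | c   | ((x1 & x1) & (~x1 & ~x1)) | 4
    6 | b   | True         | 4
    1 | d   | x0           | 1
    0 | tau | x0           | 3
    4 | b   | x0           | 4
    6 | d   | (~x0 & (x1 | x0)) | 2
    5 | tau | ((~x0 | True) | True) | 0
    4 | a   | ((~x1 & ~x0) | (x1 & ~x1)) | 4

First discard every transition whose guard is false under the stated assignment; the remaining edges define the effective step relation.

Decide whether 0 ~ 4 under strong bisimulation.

Refine partition for ~:
  P[0] = {{0,1,2,3,4,5,6}}
  P[1] = {{0,5},{1},{2},{3},{4},{6}}
  P[2] = {{0},{1},{2},{3},{4},{5},{6}}
7 equivalence class(es) (converged in 3)
[0]={0}  [4]={4}

Answer: NOT BISIMILAR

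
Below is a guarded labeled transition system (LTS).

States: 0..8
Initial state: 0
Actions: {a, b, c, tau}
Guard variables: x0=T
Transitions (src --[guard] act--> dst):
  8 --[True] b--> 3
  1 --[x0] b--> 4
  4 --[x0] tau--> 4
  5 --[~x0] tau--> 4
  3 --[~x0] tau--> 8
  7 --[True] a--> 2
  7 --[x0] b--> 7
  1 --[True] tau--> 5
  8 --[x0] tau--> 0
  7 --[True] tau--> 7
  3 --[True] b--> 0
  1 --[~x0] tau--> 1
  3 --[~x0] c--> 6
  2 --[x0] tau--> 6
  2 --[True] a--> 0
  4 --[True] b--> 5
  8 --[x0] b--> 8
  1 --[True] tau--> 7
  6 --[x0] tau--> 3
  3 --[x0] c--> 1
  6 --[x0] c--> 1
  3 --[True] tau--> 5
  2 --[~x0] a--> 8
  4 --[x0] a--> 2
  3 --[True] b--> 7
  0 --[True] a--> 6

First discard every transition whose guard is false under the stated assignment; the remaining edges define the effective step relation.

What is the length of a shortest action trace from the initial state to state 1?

Layered search for 1:
  depth 0: {0}
  depth 1: {6}
  depth 2: {1,3}
depth(1)=2, e.g. a·c

Answer: 2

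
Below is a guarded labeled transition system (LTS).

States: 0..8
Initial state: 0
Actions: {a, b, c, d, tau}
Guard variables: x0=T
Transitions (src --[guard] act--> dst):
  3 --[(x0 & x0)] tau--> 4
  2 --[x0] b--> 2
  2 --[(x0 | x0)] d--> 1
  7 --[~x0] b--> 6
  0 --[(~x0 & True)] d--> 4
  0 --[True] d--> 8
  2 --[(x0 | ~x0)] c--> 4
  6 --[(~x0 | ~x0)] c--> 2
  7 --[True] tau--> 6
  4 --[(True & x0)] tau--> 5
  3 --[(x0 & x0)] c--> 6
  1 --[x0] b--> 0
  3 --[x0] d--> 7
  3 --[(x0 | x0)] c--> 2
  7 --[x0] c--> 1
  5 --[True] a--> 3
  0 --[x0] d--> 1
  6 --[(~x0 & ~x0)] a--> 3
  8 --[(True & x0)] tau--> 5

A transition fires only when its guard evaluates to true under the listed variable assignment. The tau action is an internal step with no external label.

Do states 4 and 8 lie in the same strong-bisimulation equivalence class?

Bisimulation quotient by refinement:
  π0 = {{0,1,2,3,4,5,6,7,8}}
  π1 = {{0},{1},{2},{3},{4,8},{5},{6},{7}}
8 equivalence class(es) (converged in 2)
class of 4: {4,8}; class of 8: {4,8}

Answer: BISIMILAR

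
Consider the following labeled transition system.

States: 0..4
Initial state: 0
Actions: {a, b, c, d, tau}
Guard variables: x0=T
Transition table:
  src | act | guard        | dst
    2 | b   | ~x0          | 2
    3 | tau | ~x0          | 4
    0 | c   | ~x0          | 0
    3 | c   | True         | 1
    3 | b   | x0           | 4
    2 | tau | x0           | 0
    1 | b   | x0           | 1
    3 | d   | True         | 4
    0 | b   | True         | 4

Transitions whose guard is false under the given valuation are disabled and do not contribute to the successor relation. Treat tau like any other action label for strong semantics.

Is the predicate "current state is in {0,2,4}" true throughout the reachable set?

Answer: INVARIANT HOLDS

Analysis:
Allowed set {0,2,4}
R = {0,4}
  0: safe
  4: safe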